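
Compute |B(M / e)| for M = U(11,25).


Contracting e from U(11,25) gives U(10,24).
Bases of U(10,24) = (24 choose 10) = 1961256.

1961256


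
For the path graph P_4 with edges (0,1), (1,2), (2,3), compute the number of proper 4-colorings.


P(P_4, k) = k * (k-1)^(3).
P(4) = 4 * 3^3 = 4 * 27 = 108.

108


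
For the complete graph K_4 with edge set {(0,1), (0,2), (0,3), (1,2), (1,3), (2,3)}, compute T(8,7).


T(K_4; x,y) = x^3 + 3x^2 + 4xy + 2x + y^3 + 3y^2 + 2y.
Substituting x=8, y=7:
= 512 + 192 + 224 + 16 + 343 + 147 + 14
= 1448.

1448


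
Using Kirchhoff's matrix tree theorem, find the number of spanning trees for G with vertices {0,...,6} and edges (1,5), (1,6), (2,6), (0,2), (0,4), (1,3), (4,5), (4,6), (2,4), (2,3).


By Kirchhoff's matrix tree theorem, the number of spanning trees equals
the determinant of any cofactor of the Laplacian matrix L.
G has 7 vertices and 10 edges.
Computing the (6 x 6) cofactor determinant gives 90.

90


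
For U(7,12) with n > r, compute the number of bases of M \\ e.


Deleting e from U(7,12) gives U(7,11) since n > r.
Bases of U(7,11) = C(11,7) = 11! / (7! * 4!) = 330.

330


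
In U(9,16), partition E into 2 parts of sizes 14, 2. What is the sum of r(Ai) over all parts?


r(Ai) = min(|Ai|, 9) for each part.
Sum = min(14,9) + min(2,9)
    = 9 + 2
    = 11.

11


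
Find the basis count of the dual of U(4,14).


The dual of U(r,n) is U(n-r, n) = U(10,14).
Bases of U(10,14) are all (10)-element subsets.
|B(M*)| = C(14,10) = 1001.

1001


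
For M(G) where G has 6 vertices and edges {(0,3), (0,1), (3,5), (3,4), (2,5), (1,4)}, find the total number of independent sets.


An independent set in a graphic matroid is an acyclic edge subset.
G has 6 vertices and 6 edges.
Enumerate all 2^6 = 64 subsets, checking for acyclicity.
Total independent sets = 60.

60


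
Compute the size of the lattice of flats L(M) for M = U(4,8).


Flats of U(4,8): every subset of size < 4 is a flat, plus E itself.
Count = (8 choose 0) + (8 choose 1) + (8 choose 2) + (8 choose 3) + 1
     = 1 + 8 + 28 + 56 + 1
     = 94.

94


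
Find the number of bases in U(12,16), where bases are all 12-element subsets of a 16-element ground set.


Bases of U(12,16) are all 12-element subsets of the 16-element ground set.
Number of bases = C(16,12).
(16 choose 12) = 1820.

1820


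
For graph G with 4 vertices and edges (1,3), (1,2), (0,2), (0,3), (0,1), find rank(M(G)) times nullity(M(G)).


r(M) = |V| - c = 4 - 1 = 3.
nullity = |E| - r(M) = 5 - 3 = 2.
Product = 3 * 2 = 6.

6


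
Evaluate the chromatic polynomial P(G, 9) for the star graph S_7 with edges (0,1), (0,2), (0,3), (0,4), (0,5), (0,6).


P(tree, k) = k * (k-1)^(6) for any tree on 7 vertices.
P(9) = 9 * 8^6 = 9 * 262144 = 2359296.

2359296


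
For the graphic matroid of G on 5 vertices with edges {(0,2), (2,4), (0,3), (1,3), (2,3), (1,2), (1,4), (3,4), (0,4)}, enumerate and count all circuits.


A circuit in a graphic matroid = edge set of a simple cycle.
G has 5 vertices and 9 edges.
Enumerating all minimal edge subsets forming cycles...
Total circuits found: 22.

22


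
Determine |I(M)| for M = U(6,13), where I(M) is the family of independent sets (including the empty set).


Independent sets of U(6,13) are all subsets of size <= 6.
Count = C(13,0) + C(13,1) + C(13,2) + C(13,3) + C(13,4) + C(13,5) + C(13,6)
     = 1 + 13 + 78 + 286 + 715 + 1287 + 1716
     = 4096.

4096


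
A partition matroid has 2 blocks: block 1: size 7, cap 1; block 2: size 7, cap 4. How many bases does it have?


A basis picks exactly ci elements from block i.
Number of bases = product of C(|Si|, ci).
= C(7,1) * C(7,4)
= 7 * 35
= 245.

245


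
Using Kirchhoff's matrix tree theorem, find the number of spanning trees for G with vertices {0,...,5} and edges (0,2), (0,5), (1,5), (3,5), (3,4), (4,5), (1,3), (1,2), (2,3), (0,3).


By Kirchhoff's matrix tree theorem, the number of spanning trees equals
the determinant of any cofactor of the Laplacian matrix L.
G has 6 vertices and 10 edges.
Computing the (5 x 5) cofactor determinant gives 111.

111


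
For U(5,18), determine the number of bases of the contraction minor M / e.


Contracting e from U(5,18) gives U(4,17).
Bases of U(4,17) = (17 choose 4) = 2380.

2380


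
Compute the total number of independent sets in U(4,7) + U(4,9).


For a direct sum, |I(M1+M2)| = |I(M1)| * |I(M2)|.
|I(U(4,7))| = sum C(7,k) for k=0..4 = 99.
|I(U(4,9))| = sum C(9,k) for k=0..4 = 256.
Total = 99 * 256 = 25344.

25344


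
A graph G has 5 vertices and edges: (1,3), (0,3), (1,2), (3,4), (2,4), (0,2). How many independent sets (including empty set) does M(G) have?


An independent set in a graphic matroid is an acyclic edge subset.
G has 5 vertices and 6 edges.
Enumerate all 2^6 = 64 subsets, checking for acyclicity.
Total independent sets = 54.

54


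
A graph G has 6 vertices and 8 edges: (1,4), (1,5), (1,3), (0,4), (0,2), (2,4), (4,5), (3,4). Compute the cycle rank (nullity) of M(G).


Cycle rank (nullity) = |E| - r(M) = |E| - (|V| - c).
|E| = 8, |V| = 6, c = 1.
Nullity = 8 - (6 - 1) = 8 - 5 = 3.

3


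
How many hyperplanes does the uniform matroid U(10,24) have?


Hyperplanes of U(10,24) are flats of rank 9.
In a uniform matroid, these are exactly the (9)-element subsets.
Count = C(24,9) = 1307504.

1307504


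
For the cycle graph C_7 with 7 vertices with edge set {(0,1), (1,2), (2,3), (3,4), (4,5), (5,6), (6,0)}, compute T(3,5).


T(C_7; x,y) = x + x^2 + ... + x^(6) + y.
T(3,5) = 3^1 + 3^2 + 3^3 + 3^4 + 3^5 + 3^6 + 5
= 3 + 9 + 27 + 81 + 243 + 729 + 5
= 1097.

1097


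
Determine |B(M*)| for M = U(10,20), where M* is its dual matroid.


The dual of U(r,n) is U(n-r, n) = U(10,20).
Bases of U(10,20) are all (10)-element subsets.
|B(M*)| = C(20,10) = 184756.

184756


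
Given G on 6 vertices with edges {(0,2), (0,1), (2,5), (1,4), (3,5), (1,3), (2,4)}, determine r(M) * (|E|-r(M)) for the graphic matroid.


r(M) = |V| - c = 6 - 1 = 5.
nullity = |E| - r(M) = 7 - 5 = 2.
Product = 5 * 2 = 10.

10


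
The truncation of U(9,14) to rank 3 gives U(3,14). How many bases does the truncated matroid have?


Truncating U(9,14) to rank 3 gives U(3,14).
Bases of U(3,14) are all 3-element subsets of 14 elements.
Number of bases = C(14,3) = 14! / (3! * 11!) = 364.

364


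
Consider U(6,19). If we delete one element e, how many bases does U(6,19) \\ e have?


Deleting e from U(6,19) gives U(6,18) since n > r.
Bases of U(6,18) = C(18,6) = 18564.

18564


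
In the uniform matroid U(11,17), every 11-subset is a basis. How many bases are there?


Bases of U(11,17) are all 11-element subsets of the 17-element ground set.
Number of bases = C(17,11).
(17 choose 11) = 12376.

12376


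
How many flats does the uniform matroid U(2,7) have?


Flats of U(2,7): every subset of size < 2 is a flat, plus E itself.
Count = (7 choose 0) + (7 choose 1) + 1
     = 1 + 7 + 1
     = 9.

9


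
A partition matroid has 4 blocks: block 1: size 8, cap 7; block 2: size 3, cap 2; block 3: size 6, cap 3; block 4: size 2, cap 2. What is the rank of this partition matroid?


Rank of a partition matroid = sum of min(|Si|, ci) for each block.
= min(8,7) + min(3,2) + min(6,3) + min(2,2)
= 7 + 2 + 3 + 2
= 14.

14


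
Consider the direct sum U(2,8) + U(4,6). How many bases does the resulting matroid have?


Bases of a direct sum M1 + M2: |B| = |B(M1)| * |B(M2)|.
|B(U(2,8))| = C(8,2) = 28.
|B(U(4,6))| = C(6,4) = 15.
Total bases = 28 * 15 = 420.

420


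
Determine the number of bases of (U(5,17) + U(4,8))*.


(M1+M2)* = M1* + M2*.
M1* = U(12,17), bases: C(17,12) = 6188.
M2* = U(4,8), bases: C(8,4) = 70.
|B(M*)| = 6188 * 70 = 433160.

433160


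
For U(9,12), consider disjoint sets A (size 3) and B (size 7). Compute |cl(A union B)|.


|A union B| = 3 + 7 = 10 (disjoint).
In U(9,12), cl(S) = S if |S| < 9, else cl(S) = E.
Since 10 >= 9, cl(A union B) = E.
|cl(A union B)| = 12.

12


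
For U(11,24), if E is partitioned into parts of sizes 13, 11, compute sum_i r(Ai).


r(Ai) = min(|Ai|, 11) for each part.
Sum = min(13,11) + min(11,11)
    = 11 + 11
    = 22.

22


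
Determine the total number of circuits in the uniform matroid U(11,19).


In U(11,19), circuits are the (12)-element subsets.
Any set of 12 elements is dependent, and removing any one element gives
an independent set of size 11, so it is a minimal dependent set.
Number of circuits = C(19,12) = 50388.

50388


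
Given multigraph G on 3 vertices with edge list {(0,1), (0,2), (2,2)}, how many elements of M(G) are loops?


In a graphic matroid, a loop is a self-loop edge (u,u) with rank 0.
Examining all 3 edges for self-loops...
Self-loops found: (2,2)
Number of loops = 1.

1


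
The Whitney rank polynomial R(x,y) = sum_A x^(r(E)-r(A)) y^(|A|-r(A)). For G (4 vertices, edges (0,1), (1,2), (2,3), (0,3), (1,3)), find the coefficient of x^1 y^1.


R(x,y) = sum over A in 2^E of x^(r(E)-r(A)) * y^(|A|-r(A)).
G has 4 vertices, 5 edges. r(E) = 3.
Enumerate all 2^5 = 32 subsets.
Count subsets with r(E)-r(A)=1 and |A|-r(A)=1: 2.

2


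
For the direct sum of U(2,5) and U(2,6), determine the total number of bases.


Bases of a direct sum M1 + M2: |B| = |B(M1)| * |B(M2)|.
|B(U(2,5))| = C(5,2) = 10.
|B(U(2,6))| = C(6,2) = 15.
Total bases = 10 * 15 = 150.

150


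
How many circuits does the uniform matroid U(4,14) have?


In U(4,14), circuits are the (5)-element subsets.
Any set of 5 elements is dependent, and removing any one element gives
an independent set of size 4, so it is a minimal dependent set.
Number of circuits = (14 choose 5) = 2002.

2002


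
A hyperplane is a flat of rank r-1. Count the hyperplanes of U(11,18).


Hyperplanes of U(11,18) are flats of rank 10.
In a uniform matroid, these are exactly the (10)-element subsets.
Count = C(18,10) = 18! / (10! * 8!) = 43758.

43758


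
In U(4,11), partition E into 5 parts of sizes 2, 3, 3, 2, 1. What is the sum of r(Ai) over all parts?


r(Ai) = min(|Ai|, 4) for each part.
Sum = min(2,4) + min(3,4) + min(3,4) + min(2,4) + min(1,4)
    = 2 + 3 + 3 + 2 + 1
    = 11.

11


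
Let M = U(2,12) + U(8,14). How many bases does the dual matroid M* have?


(M1+M2)* = M1* + M2*.
M1* = U(10,12), bases: C(12,10) = 66.
M2* = U(6,14), bases: C(14,6) = 3003.
|B(M*)| = 66 * 3003 = 198198.

198198


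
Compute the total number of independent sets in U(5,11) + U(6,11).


For a direct sum, |I(M1+M2)| = |I(M1)| * |I(M2)|.
|I(U(5,11))| = sum C(11,k) for k=0..5 = 1024.
|I(U(6,11))| = sum C(11,k) for k=0..6 = 1486.
Total = 1024 * 1486 = 1521664.

1521664


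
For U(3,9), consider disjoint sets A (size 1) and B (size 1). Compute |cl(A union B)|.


|A union B| = 1 + 1 = 2 (disjoint).
In U(3,9), cl(S) = S if |S| < 3, else cl(S) = E.
Since 2 < 3, cl(A union B) = A union B.
|cl(A union B)| = 2.

2


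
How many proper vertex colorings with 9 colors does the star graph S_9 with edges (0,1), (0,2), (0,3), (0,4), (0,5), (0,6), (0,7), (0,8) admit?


P(tree, k) = k * (k-1)^(8) for any tree on 9 vertices.
P(9) = 9 * 8^8 = 9 * 16777216 = 150994944.

150994944


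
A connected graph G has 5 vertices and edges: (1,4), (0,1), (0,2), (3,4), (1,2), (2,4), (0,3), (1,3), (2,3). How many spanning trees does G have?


By Kirchhoff's matrix tree theorem, the number of spanning trees equals
the determinant of any cofactor of the Laplacian matrix L.
G has 5 vertices and 9 edges.
Computing the (4 x 4) cofactor determinant gives 75.

75


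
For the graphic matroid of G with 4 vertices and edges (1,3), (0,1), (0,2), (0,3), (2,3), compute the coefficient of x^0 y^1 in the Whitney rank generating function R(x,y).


R(x,y) = sum over A in 2^E of x^(r(E)-r(A)) * y^(|A|-r(A)).
G has 4 vertices, 5 edges. r(E) = 3.
Enumerate all 2^5 = 32 subsets.
Count subsets with r(E)-r(A)=0 and |A|-r(A)=1: 5.

5


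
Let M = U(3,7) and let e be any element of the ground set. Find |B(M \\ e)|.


Deleting e from U(3,7) gives U(3,6) since n > r.
Bases of U(3,6) = C(6,3) = (6 * 5 * 4) / (1 * 2 * 3) = 20.

20


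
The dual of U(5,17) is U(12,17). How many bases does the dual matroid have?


The dual of U(r,n) is U(n-r, n) = U(12,17).
Bases of U(12,17) are all (12)-element subsets.
|B(M*)| = (17 choose 12) = 6188.

6188


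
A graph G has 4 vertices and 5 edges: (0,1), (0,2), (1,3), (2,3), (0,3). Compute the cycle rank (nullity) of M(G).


Cycle rank (nullity) = |E| - r(M) = |E| - (|V| - c).
|E| = 5, |V| = 4, c = 1.
Nullity = 5 - (4 - 1) = 5 - 3 = 2.

2


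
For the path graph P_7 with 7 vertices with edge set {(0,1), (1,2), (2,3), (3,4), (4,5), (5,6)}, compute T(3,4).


A path on 7 vertices is a tree with 6 edges.
T(x,y) = x^(6) for any tree.
T(3,4) = 3^6 = 729.

729


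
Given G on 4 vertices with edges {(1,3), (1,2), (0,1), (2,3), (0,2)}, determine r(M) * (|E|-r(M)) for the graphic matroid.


r(M) = |V| - c = 4 - 1 = 3.
nullity = |E| - r(M) = 5 - 3 = 2.
Product = 3 * 2 = 6.

6


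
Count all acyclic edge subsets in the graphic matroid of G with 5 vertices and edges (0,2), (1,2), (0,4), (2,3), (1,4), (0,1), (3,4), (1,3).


An independent set in a graphic matroid is an acyclic edge subset.
G has 5 vertices and 8 edges.
Enumerate all 2^8 = 256 subsets, checking for acyclicity.
Total independent sets = 134.

134


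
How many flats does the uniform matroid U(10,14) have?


Flats of U(10,14): every subset of size < 10 is a flat, plus E itself.
Count = C(14,0) + C(14,1) + C(14,2) + C(14,3) + C(14,4) + C(14,5) + C(14,6) + C(14,7) + C(14,8) + C(14,9) + 1
     = 1 + 14 + 91 + 364 + 1001 + 2002 + 3003 + 3432 + 3003 + 2002 + 1
     = 14914.

14914


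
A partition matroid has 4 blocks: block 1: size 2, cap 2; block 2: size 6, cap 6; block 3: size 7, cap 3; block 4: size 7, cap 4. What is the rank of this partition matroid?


Rank of a partition matroid = sum of min(|Si|, ci) for each block.
= min(2,2) + min(6,6) + min(7,3) + min(7,4)
= 2 + 6 + 3 + 4
= 15.

15


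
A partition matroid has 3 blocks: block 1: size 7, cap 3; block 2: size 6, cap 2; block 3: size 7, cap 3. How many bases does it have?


A basis picks exactly ci elements from block i.
Number of bases = product of C(|Si|, ci).
= C(7,3) * C(6,2) * C(7,3)
= 35 * 15 * 35
= 18375.

18375


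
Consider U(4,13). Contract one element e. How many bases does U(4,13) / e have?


Contracting e from U(4,13) gives U(3,12).
Bases of U(3,12) = (12 choose 3) = 220.

220


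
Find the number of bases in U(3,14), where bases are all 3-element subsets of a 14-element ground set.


Bases of U(3,14) are all 3-element subsets of the 14-element ground set.
Number of bases = C(14,3).
C(14,3) = 14! / (3! * 11!) = 364.

364


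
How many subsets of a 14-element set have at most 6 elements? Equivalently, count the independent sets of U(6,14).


Independent sets of U(6,14) are all subsets of size <= 6.
Count = C(14,0) + C(14,1) + C(14,2) + C(14,3) + C(14,4) + C(14,5) + C(14,6)
     = 1 + 14 + 91 + 364 + 1001 + 2002 + 3003
     = 6476.

6476


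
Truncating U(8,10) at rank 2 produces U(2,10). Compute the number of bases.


Truncating U(8,10) to rank 2 gives U(2,10).
Bases of U(2,10) are all 2-element subsets of 10 elements.
Number of bases = C(10,2) = 10! / (2! * 8!) = 45.

45


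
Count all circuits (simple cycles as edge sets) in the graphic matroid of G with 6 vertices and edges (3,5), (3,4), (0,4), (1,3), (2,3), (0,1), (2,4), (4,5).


A circuit in a graphic matroid = edge set of a simple cycle.
G has 6 vertices and 8 edges.
Enumerating all minimal edge subsets forming cycles...
Total circuits found: 6.

6


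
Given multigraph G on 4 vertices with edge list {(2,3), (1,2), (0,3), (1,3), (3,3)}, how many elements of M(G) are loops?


In a graphic matroid, a loop is a self-loop edge (u,u) with rank 0.
Examining all 5 edges for self-loops...
Self-loops found: (3,3)
Number of loops = 1.

1


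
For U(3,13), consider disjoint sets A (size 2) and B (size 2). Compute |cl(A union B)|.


|A union B| = 2 + 2 = 4 (disjoint).
In U(3,13), cl(S) = S if |S| < 3, else cl(S) = E.
Since 4 >= 3, cl(A union B) = E.
|cl(A union B)| = 13.

13


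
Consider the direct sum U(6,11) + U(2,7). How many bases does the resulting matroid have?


Bases of a direct sum M1 + M2: |B| = |B(M1)| * |B(M2)|.
|B(U(6,11))| = C(11,6) = 462.
|B(U(2,7))| = C(7,2) = 21.
Total bases = 462 * 21 = 9702.

9702


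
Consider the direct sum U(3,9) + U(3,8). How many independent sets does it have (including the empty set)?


For a direct sum, |I(M1+M2)| = |I(M1)| * |I(M2)|.
|I(U(3,9))| = sum C(9,k) for k=0..3 = 130.
|I(U(3,8))| = sum C(8,k) for k=0..3 = 93.
Total = 130 * 93 = 12090.

12090


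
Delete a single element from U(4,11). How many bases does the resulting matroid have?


Deleting e from U(4,11) gives U(4,10) since n > r.
Bases of U(4,10) = C(10,4) = 10! / (4! * 6!) = 210.

210


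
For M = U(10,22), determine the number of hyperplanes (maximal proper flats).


Hyperplanes of U(10,22) are flats of rank 9.
In a uniform matroid, these are exactly the (9)-element subsets.
Count = C(22,9) = 497420.

497420


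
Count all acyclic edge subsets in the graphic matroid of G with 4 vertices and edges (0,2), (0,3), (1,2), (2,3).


An independent set in a graphic matroid is an acyclic edge subset.
G has 4 vertices and 4 edges.
Enumerate all 2^4 = 16 subsets, checking for acyclicity.
Total independent sets = 14.

14


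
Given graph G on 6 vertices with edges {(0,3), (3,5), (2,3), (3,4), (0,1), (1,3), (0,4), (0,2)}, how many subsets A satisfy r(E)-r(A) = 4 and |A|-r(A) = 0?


R(x,y) = sum over A in 2^E of x^(r(E)-r(A)) * y^(|A|-r(A)).
G has 6 vertices, 8 edges. r(E) = 5.
Enumerate all 2^8 = 256 subsets.
Count subsets with r(E)-r(A)=4 and |A|-r(A)=0: 8.

8


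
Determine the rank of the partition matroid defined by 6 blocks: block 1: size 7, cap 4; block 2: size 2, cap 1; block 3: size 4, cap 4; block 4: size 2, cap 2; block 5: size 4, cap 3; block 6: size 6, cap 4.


Rank of a partition matroid = sum of min(|Si|, ci) for each block.
= min(7,4) + min(2,1) + min(4,4) + min(2,2) + min(4,3) + min(6,4)
= 4 + 1 + 4 + 2 + 3 + 4
= 18.

18


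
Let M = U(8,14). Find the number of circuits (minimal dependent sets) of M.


In U(8,14), circuits are the (9)-element subsets.
Any set of 9 elements is dependent, and removing any one element gives
an independent set of size 8, so it is a minimal dependent set.
Number of circuits = C(14,9) = 2002.

2002


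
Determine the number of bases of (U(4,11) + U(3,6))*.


(M1+M2)* = M1* + M2*.
M1* = U(7,11), bases: C(11,7) = 330.
M2* = U(3,6), bases: C(6,3) = 20.
|B(M*)| = 330 * 20 = 6600.

6600


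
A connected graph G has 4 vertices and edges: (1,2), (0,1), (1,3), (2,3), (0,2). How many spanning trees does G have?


By Kirchhoff's matrix tree theorem, the number of spanning trees equals
the determinant of any cofactor of the Laplacian matrix L.
G has 4 vertices and 5 edges.
Computing the (3 x 3) cofactor determinant gives 8.

8


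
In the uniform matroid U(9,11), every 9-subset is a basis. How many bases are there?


Bases of U(9,11) are all 9-element subsets of the 11-element ground set.
Number of bases = C(11,9).
C(11,9) = 11! / (9! * 2!) = 55.

55


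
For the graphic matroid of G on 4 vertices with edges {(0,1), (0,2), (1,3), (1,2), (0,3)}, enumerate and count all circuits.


A circuit in a graphic matroid = edge set of a simple cycle.
G has 4 vertices and 5 edges.
Enumerating all minimal edge subsets forming cycles...
Total circuits found: 3.

3


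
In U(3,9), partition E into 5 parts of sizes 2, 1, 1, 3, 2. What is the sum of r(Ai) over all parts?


r(Ai) = min(|Ai|, 3) for each part.
Sum = min(2,3) + min(1,3) + min(1,3) + min(3,3) + min(2,3)
    = 2 + 1 + 1 + 3 + 2
    = 9.

9


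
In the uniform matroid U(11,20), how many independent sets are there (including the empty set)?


Independent sets of U(11,20) are all subsets of size <= 11.
Count = C(20,0) + C(20,1) + C(20,2) + C(20,3) + C(20,4) + C(20,5) + C(20,6) + C(20,7) + C(20,8) + C(20,9) + C(20,10) + C(20,11)
     = 1 + 20 + 190 + 1140 + 4845 + 15504 + 38760 + 77520 + 125970 + 167960 + 184756 + 167960
     = 784626.

784626


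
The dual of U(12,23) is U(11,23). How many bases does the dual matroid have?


The dual of U(r,n) is U(n-r, n) = U(11,23).
Bases of U(11,23) are all (11)-element subsets.
|B(M*)| = C(23,11) = 1352078.

1352078


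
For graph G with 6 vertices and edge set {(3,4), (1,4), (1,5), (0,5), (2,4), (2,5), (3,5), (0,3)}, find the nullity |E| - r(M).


Cycle rank (nullity) = |E| - r(M) = |E| - (|V| - c).
|E| = 8, |V| = 6, c = 1.
Nullity = 8 - (6 - 1) = 8 - 5 = 3.

3


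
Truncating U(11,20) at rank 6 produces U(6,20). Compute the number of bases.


Truncating U(11,20) to rank 6 gives U(6,20).
Bases of U(6,20) are all 6-element subsets of 20 elements.
Number of bases = C(20,6) = 20! / (6! * 14!) = 38760.

38760


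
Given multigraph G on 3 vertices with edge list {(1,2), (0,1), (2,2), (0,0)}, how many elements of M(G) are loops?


In a graphic matroid, a loop is a self-loop edge (u,u) with rank 0.
Examining all 4 edges for self-loops...
Self-loops found: (2,2), (0,0)
Number of loops = 2.

2


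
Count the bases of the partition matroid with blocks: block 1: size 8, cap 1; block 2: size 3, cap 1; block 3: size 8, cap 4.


A basis picks exactly ci elements from block i.
Number of bases = product of C(|Si|, ci).
= C(8,1) * C(3,1) * C(8,4)
= 8 * 3 * 70
= 1680.

1680


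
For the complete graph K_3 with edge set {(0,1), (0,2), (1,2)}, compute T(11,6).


T(K_3; x,y) = x^2 + x + y.
T(11,6) = 121 + 11 + 6 = 138.

138


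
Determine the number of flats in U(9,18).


Flats of U(9,18): every subset of size < 9 is a flat, plus E itself.
Count = (18 choose 0) + (18 choose 1) + (18 choose 2) + (18 choose 3) + (18 choose 4) + (18 choose 5) + (18 choose 6) + (18 choose 7) + (18 choose 8) + 1
     = 1 + 18 + 153 + 816 + 3060 + 8568 + 18564 + 31824 + 43758 + 1
     = 106763.

106763


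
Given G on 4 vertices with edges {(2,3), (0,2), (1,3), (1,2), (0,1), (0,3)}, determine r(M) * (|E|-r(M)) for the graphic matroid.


r(M) = |V| - c = 4 - 1 = 3.
nullity = |E| - r(M) = 6 - 3 = 3.
Product = 3 * 3 = 9.

9


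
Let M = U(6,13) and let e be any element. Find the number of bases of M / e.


Contracting e from U(6,13) gives U(5,12).
Bases of U(5,12) = (12 choose 5) = 792.

792


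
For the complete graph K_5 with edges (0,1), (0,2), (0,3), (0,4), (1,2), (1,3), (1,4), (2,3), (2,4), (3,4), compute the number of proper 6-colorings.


P(K_5, k) = k(k-1)(k-2)...(k-4).
P(6) = (6) * (5) * (4) * (3) * (2) = 720.

720


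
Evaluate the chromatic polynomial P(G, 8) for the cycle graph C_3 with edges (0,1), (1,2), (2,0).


P(C_3, k) = (k-1)^3 + (-1)^3*(k-1).
P(8) = (7)^3 - 7
= 343 - 7 = 336.

336


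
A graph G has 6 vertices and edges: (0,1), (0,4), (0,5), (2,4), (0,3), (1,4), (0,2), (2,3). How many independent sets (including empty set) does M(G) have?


An independent set in a graphic matroid is an acyclic edge subset.
G has 6 vertices and 8 edges.
Enumerate all 2^8 = 256 subsets, checking for acyclicity.
Total independent sets = 164.

164


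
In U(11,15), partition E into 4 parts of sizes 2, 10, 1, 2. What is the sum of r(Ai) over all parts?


r(Ai) = min(|Ai|, 11) for each part.
Sum = min(2,11) + min(10,11) + min(1,11) + min(2,11)
    = 2 + 10 + 1 + 2
    = 15.

15


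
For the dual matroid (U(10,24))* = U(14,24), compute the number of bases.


The dual of U(r,n) is U(n-r, n) = U(14,24).
Bases of U(14,24) are all (14)-element subsets.
|B(M*)| = C(24,14) = 24! / (14! * 10!) = 1961256.

1961256


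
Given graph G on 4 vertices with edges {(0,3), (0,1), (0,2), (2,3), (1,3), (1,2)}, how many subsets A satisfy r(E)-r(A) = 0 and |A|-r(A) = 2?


R(x,y) = sum over A in 2^E of x^(r(E)-r(A)) * y^(|A|-r(A)).
G has 4 vertices, 6 edges. r(E) = 3.
Enumerate all 2^6 = 64 subsets.
Count subsets with r(E)-r(A)=0 and |A|-r(A)=2: 6.

6


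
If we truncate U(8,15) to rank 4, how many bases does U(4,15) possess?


Truncating U(8,15) to rank 4 gives U(4,15).
Bases of U(4,15) are all 4-element subsets of 15 elements.
Number of bases = C(15,4) = 15! / (4! * 11!) = 1365.

1365


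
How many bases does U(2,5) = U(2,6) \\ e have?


Deleting e from U(2,6) gives U(2,5) since n > r.
Bases of U(2,5) = C(5,2) = (5 * 4) / (1 * 2) = 10.

10


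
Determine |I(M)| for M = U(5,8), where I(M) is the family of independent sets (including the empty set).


Independent sets of U(5,8) are all subsets of size <= 5.
Count = C(8,0) + C(8,1) + C(8,2) + C(8,3) + C(8,4) + C(8,5)
     = 1 + 8 + 28 + 56 + 70 + 56
     = 219.

219


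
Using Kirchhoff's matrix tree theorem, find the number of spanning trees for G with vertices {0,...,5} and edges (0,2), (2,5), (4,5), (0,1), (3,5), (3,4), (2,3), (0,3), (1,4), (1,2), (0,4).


By Kirchhoff's matrix tree theorem, the number of spanning trees equals
the determinant of any cofactor of the Laplacian matrix L.
G has 6 vertices and 11 edges.
Computing the (5 x 5) cofactor determinant gives 224.

224


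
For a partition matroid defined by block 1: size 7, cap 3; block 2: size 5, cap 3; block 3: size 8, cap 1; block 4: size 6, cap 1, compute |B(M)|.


A basis picks exactly ci elements from block i.
Number of bases = product of C(|Si|, ci).
= C(7,3) * C(5,3) * C(8,1) * C(6,1)
= 35 * 10 * 8 * 6
= 16800.

16800


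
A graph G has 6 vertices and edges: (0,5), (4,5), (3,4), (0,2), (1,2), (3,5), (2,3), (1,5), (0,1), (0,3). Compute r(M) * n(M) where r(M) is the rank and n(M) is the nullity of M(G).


r(M) = |V| - c = 6 - 1 = 5.
nullity = |E| - r(M) = 10 - 5 = 5.
Product = 5 * 5 = 25.

25


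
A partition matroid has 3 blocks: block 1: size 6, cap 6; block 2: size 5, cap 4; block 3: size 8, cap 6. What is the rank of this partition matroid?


Rank of a partition matroid = sum of min(|Si|, ci) for each block.
= min(6,6) + min(5,4) + min(8,6)
= 6 + 4 + 6
= 16.

16


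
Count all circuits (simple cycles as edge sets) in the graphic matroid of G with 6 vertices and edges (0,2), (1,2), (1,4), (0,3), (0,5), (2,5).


A circuit in a graphic matroid = edge set of a simple cycle.
G has 6 vertices and 6 edges.
Enumerating all minimal edge subsets forming cycles...
Total circuits found: 1.

1


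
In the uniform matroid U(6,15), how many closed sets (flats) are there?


Flats of U(6,15): every subset of size < 6 is a flat, plus E itself.
Count = (15 choose 0) + (15 choose 1) + (15 choose 2) + (15 choose 3) + (15 choose 4) + (15 choose 5) + 1
     = 1 + 15 + 105 + 455 + 1365 + 3003 + 1
     = 4945.

4945


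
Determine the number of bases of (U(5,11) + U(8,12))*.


(M1+M2)* = M1* + M2*.
M1* = U(6,11), bases: C(11,6) = 462.
M2* = U(4,12), bases: C(12,4) = 495.
|B(M*)| = 462 * 495 = 228690.

228690


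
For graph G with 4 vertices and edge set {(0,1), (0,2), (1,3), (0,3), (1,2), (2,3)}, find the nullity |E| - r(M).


Cycle rank (nullity) = |E| - r(M) = |E| - (|V| - c).
|E| = 6, |V| = 4, c = 1.
Nullity = 6 - (4 - 1) = 6 - 3 = 3.

3


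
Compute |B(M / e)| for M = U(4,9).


Contracting e from U(4,9) gives U(3,8).
Bases of U(3,8) = C(8,3) = (8 * 7 * 6) / (1 * 2 * 3) = 56.

56


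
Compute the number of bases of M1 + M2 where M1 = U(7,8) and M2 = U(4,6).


Bases of a direct sum M1 + M2: |B| = |B(M1)| * |B(M2)|.
|B(U(7,8))| = C(8,7) = 8.
|B(U(4,6))| = C(6,4) = 15.
Total bases = 8 * 15 = 120.

120


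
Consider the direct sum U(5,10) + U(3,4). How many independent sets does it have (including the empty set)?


For a direct sum, |I(M1+M2)| = |I(M1)| * |I(M2)|.
|I(U(5,10))| = sum C(10,k) for k=0..5 = 638.
|I(U(3,4))| = sum C(4,k) for k=0..3 = 15.
Total = 638 * 15 = 9570.

9570


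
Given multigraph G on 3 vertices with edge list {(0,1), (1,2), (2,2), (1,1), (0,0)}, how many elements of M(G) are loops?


In a graphic matroid, a loop is a self-loop edge (u,u) with rank 0.
Examining all 5 edges for self-loops...
Self-loops found: (2,2), (1,1), (0,0)
Number of loops = 3.

3


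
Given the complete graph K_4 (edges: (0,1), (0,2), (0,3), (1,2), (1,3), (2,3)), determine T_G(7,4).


T(K_4; x,y) = x^3 + 3x^2 + 4xy + 2x + y^3 + 3y^2 + 2y.
Substituting x=7, y=4:
= 343 + 147 + 112 + 14 + 64 + 48 + 8
= 736.

736


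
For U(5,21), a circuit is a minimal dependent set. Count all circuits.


In U(5,21), circuits are the (6)-element subsets.
Any set of 6 elements is dependent, and removing any one element gives
an independent set of size 5, so it is a minimal dependent set.
Number of circuits = C(21,6) = 54264.

54264


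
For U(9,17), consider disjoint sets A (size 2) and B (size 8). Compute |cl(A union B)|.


|A union B| = 2 + 8 = 10 (disjoint).
In U(9,17), cl(S) = S if |S| < 9, else cl(S) = E.
Since 10 >= 9, cl(A union B) = E.
|cl(A union B)| = 17.

17


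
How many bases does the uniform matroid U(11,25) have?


Bases of U(11,25) are all 11-element subsets of the 25-element ground set.
Number of bases = C(25,11).
(25 choose 11) = 4457400.

4457400


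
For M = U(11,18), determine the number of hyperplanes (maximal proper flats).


Hyperplanes of U(11,18) are flats of rank 10.
In a uniform matroid, these are exactly the (10)-element subsets.
Count = C(18,10) = 43758.

43758


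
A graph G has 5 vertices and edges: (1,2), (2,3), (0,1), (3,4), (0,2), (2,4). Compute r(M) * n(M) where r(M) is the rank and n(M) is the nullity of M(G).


r(M) = |V| - c = 5 - 1 = 4.
nullity = |E| - r(M) = 6 - 4 = 2.
Product = 4 * 2 = 8.

8


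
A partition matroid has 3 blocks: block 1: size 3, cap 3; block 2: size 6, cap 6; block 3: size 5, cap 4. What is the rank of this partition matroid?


Rank of a partition matroid = sum of min(|Si|, ci) for each block.
= min(3,3) + min(6,6) + min(5,4)
= 3 + 6 + 4
= 13.

13


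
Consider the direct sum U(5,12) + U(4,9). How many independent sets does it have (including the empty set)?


For a direct sum, |I(M1+M2)| = |I(M1)| * |I(M2)|.
|I(U(5,12))| = sum C(12,k) for k=0..5 = 1586.
|I(U(4,9))| = sum C(9,k) for k=0..4 = 256.
Total = 1586 * 256 = 406016.

406016


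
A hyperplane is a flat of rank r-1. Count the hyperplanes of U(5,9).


Hyperplanes of U(5,9) are flats of rank 4.
In a uniform matroid, these are exactly the (4)-element subsets.
Count = C(9,4) = (9 * 8 * 7 * 6) / (1 * 2 * 3 * 4) = 126.

126


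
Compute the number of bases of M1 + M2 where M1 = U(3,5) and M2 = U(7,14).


Bases of a direct sum M1 + M2: |B| = |B(M1)| * |B(M2)|.
|B(U(3,5))| = C(5,3) = 10.
|B(U(7,14))| = C(14,7) = 3432.
Total bases = 10 * 3432 = 34320.

34320


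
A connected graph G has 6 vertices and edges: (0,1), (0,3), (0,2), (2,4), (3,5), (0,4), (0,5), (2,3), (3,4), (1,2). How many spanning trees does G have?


By Kirchhoff's matrix tree theorem, the number of spanning trees equals
the determinant of any cofactor of the Laplacian matrix L.
G has 6 vertices and 10 edges.
Computing the (5 x 5) cofactor determinant gives 99.

99


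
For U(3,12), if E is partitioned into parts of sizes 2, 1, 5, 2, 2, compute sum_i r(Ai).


r(Ai) = min(|Ai|, 3) for each part.
Sum = min(2,3) + min(1,3) + min(5,3) + min(2,3) + min(2,3)
    = 2 + 1 + 3 + 2 + 2
    = 10.

10


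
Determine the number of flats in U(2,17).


Flats of U(2,17): every subset of size < 2 is a flat, plus E itself.
Count = C(17,0) + C(17,1) + 1
     = 1 + 17 + 1
     = 19.

19


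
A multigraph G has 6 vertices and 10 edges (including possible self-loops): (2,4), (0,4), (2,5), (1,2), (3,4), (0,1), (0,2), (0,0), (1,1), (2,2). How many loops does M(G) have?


In a graphic matroid, a loop is a self-loop edge (u,u) with rank 0.
Examining all 10 edges for self-loops...
Self-loops found: (0,0), (1,1), (2,2)
Number of loops = 3.

3


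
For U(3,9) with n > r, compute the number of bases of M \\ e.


Deleting e from U(3,9) gives U(3,8) since n > r.
Bases of U(3,8) = (8 choose 3) = 56.

56


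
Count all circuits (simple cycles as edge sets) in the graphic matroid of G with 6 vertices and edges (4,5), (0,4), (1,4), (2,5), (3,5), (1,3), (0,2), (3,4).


A circuit in a graphic matroid = edge set of a simple cycle.
G has 6 vertices and 8 edges.
Enumerating all minimal edge subsets forming cycles...
Total circuits found: 6.

6


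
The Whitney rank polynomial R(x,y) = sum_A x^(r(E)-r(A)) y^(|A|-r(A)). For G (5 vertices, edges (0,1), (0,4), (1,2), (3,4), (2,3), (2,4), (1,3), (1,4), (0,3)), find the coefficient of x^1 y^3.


R(x,y) = sum over A in 2^E of x^(r(E)-r(A)) * y^(|A|-r(A)).
G has 5 vertices, 9 edges. r(E) = 4.
Enumerate all 2^9 = 512 subsets.
Count subsets with r(E)-r(A)=1 and |A|-r(A)=3: 2.

2


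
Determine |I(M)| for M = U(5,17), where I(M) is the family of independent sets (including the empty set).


Independent sets of U(5,17) are all subsets of size <= 5.
Count = C(17,0) + C(17,1) + C(17,2) + C(17,3) + C(17,4) + C(17,5)
     = 1 + 17 + 136 + 680 + 2380 + 6188
     = 9402.

9402


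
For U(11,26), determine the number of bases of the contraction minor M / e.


Contracting e from U(11,26) gives U(10,25).
Bases of U(10,25) = (25 choose 10) = 3268760.

3268760


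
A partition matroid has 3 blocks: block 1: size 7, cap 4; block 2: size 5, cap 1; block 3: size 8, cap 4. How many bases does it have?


A basis picks exactly ci elements from block i.
Number of bases = product of C(|Si|, ci).
= C(7,4) * C(5,1) * C(8,4)
= 35 * 5 * 70
= 12250.

12250


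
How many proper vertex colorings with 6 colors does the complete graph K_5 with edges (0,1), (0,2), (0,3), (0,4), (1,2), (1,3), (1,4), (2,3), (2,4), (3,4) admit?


P(K_5, k) = k(k-1)(k-2)...(k-4).
P(6) = (6) * (5) * (4) * (3) * (2) = 720.

720


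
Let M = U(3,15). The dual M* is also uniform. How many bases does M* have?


The dual of U(r,n) is U(n-r, n) = U(12,15).
Bases of U(12,15) are all (12)-element subsets.
|B(M*)| = (15 choose 12) = 455.

455


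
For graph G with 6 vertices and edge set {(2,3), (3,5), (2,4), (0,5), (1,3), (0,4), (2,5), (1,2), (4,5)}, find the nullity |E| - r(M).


Cycle rank (nullity) = |E| - r(M) = |E| - (|V| - c).
|E| = 9, |V| = 6, c = 1.
Nullity = 9 - (6 - 1) = 9 - 5 = 4.

4


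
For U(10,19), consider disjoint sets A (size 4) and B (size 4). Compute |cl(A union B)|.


|A union B| = 4 + 4 = 8 (disjoint).
In U(10,19), cl(S) = S if |S| < 10, else cl(S) = E.
Since 8 < 10, cl(A union B) = A union B.
|cl(A union B)| = 8.

8


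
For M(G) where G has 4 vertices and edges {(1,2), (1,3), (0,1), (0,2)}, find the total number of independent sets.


An independent set in a graphic matroid is an acyclic edge subset.
G has 4 vertices and 4 edges.
Enumerate all 2^4 = 16 subsets, checking for acyclicity.
Total independent sets = 14.

14


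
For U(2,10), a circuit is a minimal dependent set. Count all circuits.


In U(2,10), circuits are the (3)-element subsets.
Any set of 3 elements is dependent, and removing any one element gives
an independent set of size 2, so it is a minimal dependent set.
Number of circuits = C(10,3) = (10 * 9 * 8) / (1 * 2 * 3) = 120.

120


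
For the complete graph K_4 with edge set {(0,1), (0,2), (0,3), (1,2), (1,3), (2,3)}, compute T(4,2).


T(K_4; x,y) = x^3 + 3x^2 + 4xy + 2x + y^3 + 3y^2 + 2y.
Substituting x=4, y=2:
= 64 + 48 + 32 + 8 + 8 + 12 + 4
= 176.

176


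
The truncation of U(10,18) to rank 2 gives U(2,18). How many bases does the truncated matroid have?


Truncating U(10,18) to rank 2 gives U(2,18).
Bases of U(2,18) are all 2-element subsets of 18 elements.
Number of bases = C(18,2) = (18 * 17) / (1 * 2) = 153.

153


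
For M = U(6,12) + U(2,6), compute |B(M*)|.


(M1+M2)* = M1* + M2*.
M1* = U(6,12), bases: C(12,6) = 924.
M2* = U(4,6), bases: C(6,4) = 15.
|B(M*)| = 924 * 15 = 13860.

13860


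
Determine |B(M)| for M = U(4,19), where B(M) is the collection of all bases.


Bases of U(4,19) are all 4-element subsets of the 19-element ground set.
Number of bases = C(19,4).
C(19,4) = (19 * 18 * 17 * 16) / (1 * 2 * 3 * 4) = 3876.

3876


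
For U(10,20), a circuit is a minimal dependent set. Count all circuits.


In U(10,20), circuits are the (11)-element subsets.
Any set of 11 elements is dependent, and removing any one element gives
an independent set of size 10, so it is a minimal dependent set.
Number of circuits = C(20,11) = 20! / (11! * 9!) = 167960.

167960


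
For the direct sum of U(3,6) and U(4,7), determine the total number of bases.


Bases of a direct sum M1 + M2: |B| = |B(M1)| * |B(M2)|.
|B(U(3,6))| = C(6,3) = 20.
|B(U(4,7))| = C(7,4) = 35.
Total bases = 20 * 35 = 700.

700


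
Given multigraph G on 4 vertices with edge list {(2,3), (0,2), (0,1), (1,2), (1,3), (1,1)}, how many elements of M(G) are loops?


In a graphic matroid, a loop is a self-loop edge (u,u) with rank 0.
Examining all 6 edges for self-loops...
Self-loops found: (1,1)
Number of loops = 1.

1


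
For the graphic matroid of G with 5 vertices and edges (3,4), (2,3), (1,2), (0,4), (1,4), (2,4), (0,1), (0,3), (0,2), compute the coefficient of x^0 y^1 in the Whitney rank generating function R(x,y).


R(x,y) = sum over A in 2^E of x^(r(E)-r(A)) * y^(|A|-r(A)).
G has 5 vertices, 9 edges. r(E) = 4.
Enumerate all 2^9 = 512 subsets.
Count subsets with r(E)-r(A)=0 and |A|-r(A)=1: 111.

111


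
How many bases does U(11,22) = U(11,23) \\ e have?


Deleting e from U(11,23) gives U(11,22) since n > r.
Bases of U(11,22) = C(22,11) = 22! / (11! * 11!) = 705432.

705432


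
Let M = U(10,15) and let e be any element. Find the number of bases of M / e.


Contracting e from U(10,15) gives U(9,14).
Bases of U(9,14) = C(14,9) = 2002.

2002


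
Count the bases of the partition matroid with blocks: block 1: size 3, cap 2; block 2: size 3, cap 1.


A basis picks exactly ci elements from block i.
Number of bases = product of C(|Si|, ci).
= C(3,2) * C(3,1)
= 3 * 3
= 9.

9


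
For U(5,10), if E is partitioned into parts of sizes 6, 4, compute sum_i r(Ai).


r(Ai) = min(|Ai|, 5) for each part.
Sum = min(6,5) + min(4,5)
    = 5 + 4
    = 9.

9


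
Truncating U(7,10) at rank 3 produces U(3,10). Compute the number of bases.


Truncating U(7,10) to rank 3 gives U(3,10).
Bases of U(3,10) are all 3-element subsets of 10 elements.
Number of bases = C(10,3) = 10! / (3! * 7!) = 120.

120


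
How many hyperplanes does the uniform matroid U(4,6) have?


Hyperplanes of U(4,6) are flats of rank 3.
In a uniform matroid, these are exactly the (3)-element subsets.
Count = C(6,3) = 6! / (3! * 3!) = 20.

20


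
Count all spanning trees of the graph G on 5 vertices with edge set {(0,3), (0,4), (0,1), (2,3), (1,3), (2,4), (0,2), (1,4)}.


By Kirchhoff's matrix tree theorem, the number of spanning trees equals
the determinant of any cofactor of the Laplacian matrix L.
G has 5 vertices and 8 edges.
Computing the (4 x 4) cofactor determinant gives 45.

45


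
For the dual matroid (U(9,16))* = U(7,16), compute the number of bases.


The dual of U(r,n) is U(n-r, n) = U(7,16).
Bases of U(7,16) are all (7)-element subsets.
|B(M*)| = C(16,7) = 16! / (7! * 9!) = 11440.

11440


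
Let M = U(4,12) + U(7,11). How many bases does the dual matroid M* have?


(M1+M2)* = M1* + M2*.
M1* = U(8,12), bases: C(12,8) = 495.
M2* = U(4,11), bases: C(11,4) = 330.
|B(M*)| = 495 * 330 = 163350.

163350


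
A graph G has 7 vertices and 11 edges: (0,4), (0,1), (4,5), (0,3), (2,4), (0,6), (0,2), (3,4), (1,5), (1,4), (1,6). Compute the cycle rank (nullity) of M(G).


Cycle rank (nullity) = |E| - r(M) = |E| - (|V| - c).
|E| = 11, |V| = 7, c = 1.
Nullity = 11 - (7 - 1) = 11 - 6 = 5.

5
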